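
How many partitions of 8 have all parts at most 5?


Using the generating function (1-x)^(-1)(1-x^2)^(-1)...(1-x^5)^(-1),
the coefficient of x^8 counts these restricted partitions.
Result = 18

18


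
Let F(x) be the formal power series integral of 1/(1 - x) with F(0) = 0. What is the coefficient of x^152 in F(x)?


1/(1 - x) = sum_{k>=0} x^k. Integrating termwise and using F(0) = 0 gives
F(x) = sum_{k>=0} x^(k+1) / (k+1) = sum_{m>=1} x^m / m = -ln(1 - x).
So the coefficient of x^152 is 1/152 = 1/152.

1/152


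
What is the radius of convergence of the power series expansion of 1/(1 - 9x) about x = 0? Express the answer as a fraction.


Expanding 1/(1 - 9x) = sum_{k>=0} 9^k x^k, the series converges when |9x| < 1, i.e., |x| < 1/9.
So the radius of convergence is 1/9 = 1/9.

1/9


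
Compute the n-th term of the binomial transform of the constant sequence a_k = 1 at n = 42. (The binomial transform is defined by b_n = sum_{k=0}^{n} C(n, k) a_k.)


With a_k = 1 for all k, b_n = sum_{k=0}^{n} C(n, k) = 2^n by the binomial theorem.
For n = 42: 2^42 = 4398046511104.

4398046511104


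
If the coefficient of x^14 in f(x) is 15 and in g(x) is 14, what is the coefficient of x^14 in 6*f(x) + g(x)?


Scalar multiplication scales coefficients: 6 * 15 = 90.
Then add the g coefficient: 90 + 14
= 104

104


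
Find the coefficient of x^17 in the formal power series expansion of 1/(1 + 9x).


Write 1/(1 + c x) = 1/(1 - (-c) x) and apply the geometric-series identity
1/(1 - y) = sum_{k>=0} y^k to get 1/(1 + c x) = sum_{k>=0} (-c)^k x^k.
So the coefficient of x^k is (-c)^k = (-1)^k * c^k.
Here c = 9 and k = 17:
(-9)^17 = -1 * 16677181699666569 = -16677181699666569

-16677181699666569


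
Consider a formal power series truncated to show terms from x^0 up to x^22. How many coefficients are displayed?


From x^0 to x^22 inclusive, the count is 22 - 0 + 1 = 23.

23


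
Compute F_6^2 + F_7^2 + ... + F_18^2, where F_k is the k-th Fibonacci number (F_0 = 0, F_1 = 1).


There is a standard identity sum_{k=0}^{N} F_k^2 = F_N * F_{N+1} (proved inductively from the telescoping relation F_k^2 = F_k F_{k+1} - F_{k-1} F_k). Then
sum_{k=6}^{18} F_k^2 = F_18 F_19 - F_5 F_6.
Computing: F_18 = 2584, F_19 = 4181, F_5 = 5, F_6 = 8.
Sum = 2584 * 4181 - 5 * 8 = 10803664.

10803664


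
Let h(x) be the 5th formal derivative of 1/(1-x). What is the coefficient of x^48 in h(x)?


Differentiating 5 times: d^5/dx^5 [1/(1-x)] = 5!/(1-x)^6.
The expansion 1/(1-x)^6 = sum_{k>=0} C(k+5, 5) x^k, so the coefficient of x^n in 5!/(1-x)^6 is 5! * C(n+5, 5).
For n = 48: 120 * C(53, 5) = 120 * 2869685 = 344362200

344362200


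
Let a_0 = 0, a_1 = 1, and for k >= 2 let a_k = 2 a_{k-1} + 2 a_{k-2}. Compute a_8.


Iterating the recurrence forward:
a_0 = 0
a_1 = 1
a_2 = 2*1 + 2*0 = 2
a_3 = 2*2 + 2*1 = 6
a_4 = 2*6 + 2*2 = 16
a_5 = 2*16 + 2*6 = 44
a_6 = 2*44 + 2*16 = 120
a_7 = 2*120 + 2*44 = 328
a_8 = 2*328 + 2*120 = 896
So a_8 = 896.

896


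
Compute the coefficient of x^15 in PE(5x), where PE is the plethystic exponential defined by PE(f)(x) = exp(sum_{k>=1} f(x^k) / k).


With f(x) = 5x, the exponent is sum_{k>=1} 5 x^k / k = 5 * (-ln(1 - x)). Exponentiating:
PE(5x) = exp(-5 ln(1 - x)) = 1/(1 - x)^5.
By the negative binomial expansion, [x^n] 1/(1 - x)^5 = C(n + 4, 4).
For n = 15: C(19, 4) = 3876.

3876


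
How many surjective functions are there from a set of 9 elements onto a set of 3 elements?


By inclusion-exclusion on which target elements are missed, the number of surjections from an n-set onto a k-set is
surj(n, k) = sum_{j=0}^{k} (-1)^j C(k, j) (k - j)^n.
Equivalently surj(n, k) = k! * S(n, k), where S(n, k) is the Stirling number of the second kind.
For n = 9, k = 3:
S(9, 3) = 3025, so
surj = 3! * 3025 = 6 * 3025 = 18150.

18150


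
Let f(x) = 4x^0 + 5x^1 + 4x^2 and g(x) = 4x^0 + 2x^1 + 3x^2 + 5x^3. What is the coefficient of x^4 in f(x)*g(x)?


Cauchy product at x^4:
5*5 + 4*3
= 37

37


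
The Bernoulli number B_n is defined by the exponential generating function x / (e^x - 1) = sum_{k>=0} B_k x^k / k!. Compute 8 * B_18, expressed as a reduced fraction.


Bernoulli numbers can also be computed recursively via B_0 = 1 and sum_{j=0}^{m} C(m+1, j) B_j = 0 for m >= 1. Odd-index Bernoulli numbers vanish for k >= 3.
Computing B_18 = 43867/798, so 8 * B_18 = 8 * 43867/798 = 175468/399.

175468/399


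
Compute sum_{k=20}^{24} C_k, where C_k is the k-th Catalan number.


C_20 through C_24: 6564120420, 24466267020, 91482563640, 343059613650, 1289904147324
Sum = 6564120420 + 24466267020 + 91482563640 + 343059613650 + 1289904147324
= 1755476712054

1755476712054


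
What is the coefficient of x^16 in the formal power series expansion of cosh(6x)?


The Maclaurin series is cosh(t) = sum_{m>=0} t^(2m) / (2m)!, so substituting t = 6x, only even powers of x are nonzero, with coefficient of x^(2m) equal to 6^(2m) / (2m)!.
For x^16 the coefficient is 6^16/16! = 2821109907456/20922789888000 = 118098/875875.

118098/875875


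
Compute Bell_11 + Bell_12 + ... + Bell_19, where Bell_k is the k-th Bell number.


Recall Bell_k counts set partitions of a k-set (with Bell_0 = 1 by convention).
Bell_11 through Bell_19: 678570, 4213597, 27644437, 190899322, 1382958545, 10480142147, 82864869804, 682076806159, 5832742205057
Sum = 678570 + 4213597 + 27644437 + 190899322 + 1382958545 + 10480142147 + 82864869804 + 682076806159 + 5832742205057 = 6609770417638.

6609770417638


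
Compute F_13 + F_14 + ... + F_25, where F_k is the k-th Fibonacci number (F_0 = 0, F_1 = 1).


Use the identity sum_{k=0}^{N} F_k = F_{N+2} - 1 (which follows from F_{k+2} - F_{k+1} = F_k). Then
sum_{k=13}^{25} F_k = (F_{27} - 1) - (F_{14} - 1) = F_{27} - F_{14}.
Computing: F_{27} = 196418, F_{14} = 377, so
Sum = 196418 - 377 = 196041.

196041


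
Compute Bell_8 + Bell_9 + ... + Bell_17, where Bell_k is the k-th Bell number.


Recall Bell_k counts set partitions of a k-set (with Bell_0 = 1 by convention).
Bell_8 through Bell_17: 4140, 21147, 115975, 678570, 4213597, 27644437, 190899322, 1382958545, 10480142147, 82864869804
Sum = 4140 + 21147 + 115975 + 678570 + 4213597 + 27644437 + 190899322 + 1382958545 + 10480142147 + 82864869804 = 94951547684.

94951547684


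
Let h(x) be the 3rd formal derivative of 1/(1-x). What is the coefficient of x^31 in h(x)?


Differentiating 3 times: d^3/dx^3 [1/(1-x)] = 3!/(1-x)^4.
The expansion 1/(1-x)^4 = sum_{k>=0} C(k+3, 3) x^k, so the coefficient of x^n in 3!/(1-x)^4 is 3! * C(n+3, 3).
For n = 31: 6 * C(34, 3) = 6 * 5984 = 35904

35904


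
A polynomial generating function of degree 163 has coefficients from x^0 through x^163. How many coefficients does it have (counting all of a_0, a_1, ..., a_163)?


A polynomial of degree 163 takes the form a_0 + a_1 x + ... + a_163 x^163.
The number of coefficients is 163 + 1 = 164.

164


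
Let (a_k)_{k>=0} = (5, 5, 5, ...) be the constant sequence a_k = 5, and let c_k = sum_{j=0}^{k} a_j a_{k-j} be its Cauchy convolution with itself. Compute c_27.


Since a_j = 5 for all j >= 0, the convolution sum becomes
c_k = sum_{j=0}^{k} 5 * 5 = 25 * (k + 1).
Equivalently, the generating function of (a_k) is 5/(1 - x) and its square is 25/(1 - x)^2 = sum_{k>=0} 25(k + 1) x^k.
For k = 27: 25 * 28 = 700.

700


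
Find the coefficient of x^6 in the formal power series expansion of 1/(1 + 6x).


Write 1/(1 + c x) = 1/(1 - (-c) x) and apply the geometric-series identity
1/(1 - y) = sum_{k>=0} y^k to get 1/(1 + c x) = sum_{k>=0} (-c)^k x^k.
So the coefficient of x^k is (-c)^k = (-1)^k * c^k.
Here c = 6 and k = 6:
(-6)^6 = 1 * 46656 = 46656

46656


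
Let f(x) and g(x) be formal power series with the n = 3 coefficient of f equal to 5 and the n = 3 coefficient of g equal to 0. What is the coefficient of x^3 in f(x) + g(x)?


Addition of formal power series is termwise.
The coefficient of x^3 in f + g = 5 + 0
= 5

5


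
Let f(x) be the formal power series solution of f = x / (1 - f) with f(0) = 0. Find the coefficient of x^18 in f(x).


Apply Lagrange inversion: f = x * phi(f) with phi(t) = 1/(1 - t), so
[x^n] f = (1/n) [t^(n-1)] phi(t)^n = (1/n) [t^(n-1)] (1 - t)^(-n) = (1/n) C(2n - 2, n - 1) = C_{n-1}.
For n = 18: C_17 = C(34, 17) / 18 = 2333606220/18 = 129644790 = 129644790.

129644790


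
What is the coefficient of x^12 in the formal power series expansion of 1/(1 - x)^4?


The expansion 1/(1 - x)^r = sum_{k>=0} C(k + r - 1, r - 1) x^k follows from the multiset / negative-binomial theorem (or from repeated differentiation of the geometric series).
For r = 4 and k = 12:
C(15, 3) = 1307674368000 / (6 * 479001600) = 455.

455


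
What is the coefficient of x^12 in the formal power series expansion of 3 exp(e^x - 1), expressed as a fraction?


exp(e^x - 1) is the exponential generating function for the Bell numbers Bell_k: exp(e^x - 1) = sum_{k>=0} Bell_k x^k / k!.
So the coefficient of x^12 in 3 exp(e^x - 1) is 3 Bell_12 / 12!.
Computing: Bell_12 = 4213597 and 12! = 479001600, giving
3 * 4213597/479001600 = 4213597/159667200.

4213597/159667200


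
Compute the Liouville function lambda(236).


The Liouville function is lambda(k) = (-1)^Omega(k), where Omega(k) counts the prime factors of k with multiplicity.
Factoring: 236 = 2 * 2 * 59, so Omega(236) = 3.
lambda(236) = (-1)^3 = -1.

-1


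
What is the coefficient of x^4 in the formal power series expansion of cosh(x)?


The Maclaurin series is cosh(t) = sum_{m>=0} t^(2m) / (2m)!, so substituting t = x, only even powers of x are nonzero, with coefficient of x^(2m) equal to 1 / (2m)!.
For x^4 the coefficient is 1/4! = 1/24 = 1/24.

1/24


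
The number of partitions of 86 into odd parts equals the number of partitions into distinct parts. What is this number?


Computing partitions of 86 into odd parts (1, 3, 5, ...):
Using the generating function prod_{k>=0} 1/(1-x^(2k+1)),
the count is 133184

133184


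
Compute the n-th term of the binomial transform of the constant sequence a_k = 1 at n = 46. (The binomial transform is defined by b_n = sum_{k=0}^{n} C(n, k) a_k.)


With a_k = 1 for all k, b_n = sum_{k=0}^{n} C(n, k) = 2^n by the binomial theorem.
For n = 46: 2^46 = 70368744177664.

70368744177664


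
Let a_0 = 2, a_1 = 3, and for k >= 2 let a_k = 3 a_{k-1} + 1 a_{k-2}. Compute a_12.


Iterating the recurrence forward:
a_0 = 2
a_1 = 3
a_2 = 3*3 + 1*2 = 11
a_3 = 3*11 + 1*3 = 36
a_4 = 3*36 + 1*11 = 119
a_5 = 3*119 + 1*36 = 393
a_6 = 3*393 + 1*119 = 1298
a_7 = 3*1298 + 1*393 = 4287
a_8 = 3*4287 + 1*1298 = 14159
a_9 = 3*14159 + 1*4287 = 46764
a_10 = 3*46764 + 1*14159 = 154451
a_11 = 3*154451 + 1*46764 = 510117
a_12 = 3*510117 + 1*154451 = 1684802
So a_12 = 1684802.

1684802


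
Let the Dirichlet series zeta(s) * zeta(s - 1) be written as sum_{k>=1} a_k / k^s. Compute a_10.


Convolution gives a_k = sum_{d | k} d * 1 = sum_{d | k} d = sigma(k), the sum of positive divisors of k.
For k = 10, the divisors are 1, 2, 5, 10, so
sigma(10) = 1 + 2 + 5 + 10 = 18.

18


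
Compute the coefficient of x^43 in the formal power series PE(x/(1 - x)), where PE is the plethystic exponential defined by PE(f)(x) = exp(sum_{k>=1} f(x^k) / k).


For f(x) = x/(1 - x) we have
sum_{k>=1} f(x^k) / k = sum_{k>=1} (1/k) * x^k / (1 - x^k) = sum_{k, m >= 1} x^(k m) / k,
which after exponentiating simplifies to
PE(x/(1 - x)) = prod_{k>=1} 1 / (1 - x^k).
This is the generating function for the partition function p(n), so the coefficient of x^43 is p(43).
Computing p(43) by dynamic programming over parts 1, 2, ..., 43: p(43) = 63261.

63261


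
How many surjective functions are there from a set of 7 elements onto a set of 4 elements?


By inclusion-exclusion on which target elements are missed, the number of surjections from an n-set onto a k-set is
surj(n, k) = sum_{j=0}^{k} (-1)^j C(k, j) (k - j)^n.
Equivalently surj(n, k) = k! * S(n, k), where S(n, k) is the Stirling number of the second kind.
For n = 7, k = 4:
S(7, 4) = 350, so
surj = 4! * 350 = 24 * 350 = 8400.

8400


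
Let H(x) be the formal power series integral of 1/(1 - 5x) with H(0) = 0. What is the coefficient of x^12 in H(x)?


1/(1 - 5x) = sum_{k>=0} 5^k x^k. Integrating termwise with H(0) = 0:
H(x) = sum_{k>=0} 5^k x^(k+1) / (k+1) = sum_{m>=1} 5^(m-1) x^m / m.
For m = 12: 5^11/12 = 48828125/12 = 48828125/12.

48828125/12


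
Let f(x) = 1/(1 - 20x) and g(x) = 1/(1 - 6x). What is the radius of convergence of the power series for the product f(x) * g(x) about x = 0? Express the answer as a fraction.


The radius of 1/(1 - 20x) is 1/20 (nearest singularity at x = 1/20), and the radius of 1/(1 - 6x) is 1/6.
The product f(x)*g(x) = 1/((1 - 20x)(1 - 6x)) has singularities at both 1/20 and 1/6, so its radius of convergence is the distance to the nearest one:
min(1/20, 1/6) = 1/20.

1/20


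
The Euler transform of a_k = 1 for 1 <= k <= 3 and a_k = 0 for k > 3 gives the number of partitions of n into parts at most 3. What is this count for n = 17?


Partitions of 17 into parts at most 3:
Using generating function (1-x)^(-1)(1-x^2)^(-1)(1-x^3)^(-1),
the coefficient of x^17 = 33

33


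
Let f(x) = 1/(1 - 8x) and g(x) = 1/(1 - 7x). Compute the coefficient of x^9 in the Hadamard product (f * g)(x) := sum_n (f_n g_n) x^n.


f has coefficients f_k = 8^k and g has coefficients g_k = 7^k, so the Hadamard product has coefficient (f*g)_k = 8^k * 7^k = 56^k.
For k = 9: 56^9 = 5416169448144896.

5416169448144896


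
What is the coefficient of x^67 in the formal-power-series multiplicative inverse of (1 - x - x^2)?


Let the inverse be f(x) = sum_{k>=0} a_k x^k. From f(x) * (1 - x - x^2) = 1 and matching coefficients:
 x^0: a_0 = 1.
 x^1: a_1 - a_0 = 0, so a_1 = 1.
 x^k (k >= 2): a_k - a_{k-1} - a_{k-2} = 0, i.e. a_k = a_{k-1} + a_{k-2}.
This is the Fibonacci-type recurrence shifted so that a_0 = a_1 = 1.
Iterating: a_0=1, a_1=1, a_2=2, a_3=3, a_4=5, a_5=8, a_6=13, a_7=21, a_8=34, a_9=55, ...
a_67 = 72723460248141.

72723460248141


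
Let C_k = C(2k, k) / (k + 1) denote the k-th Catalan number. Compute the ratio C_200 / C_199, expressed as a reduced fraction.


Using C_k = (2k)! / (k! (k+1)!), the ratio C_{k+1}/C_k simplifies to
C_{k+1}/C_k = [(2k+2)! / ((k+1)! (k+2)!)] * [k! (k+1)! / (2k)!]
 = (2k+2)(2k+1) / ((k+1)(k+2)) = 2(2k+1) / (k+2).
For k = 199: 2(2*199 + 1) / (199 + 2) = 798/201 = 266/67.

266/67


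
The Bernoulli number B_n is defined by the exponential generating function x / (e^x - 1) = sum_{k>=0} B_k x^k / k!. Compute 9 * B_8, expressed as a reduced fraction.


Bernoulli numbers can also be computed recursively via B_0 = 1 and sum_{j=0}^{m} C(m+1, j) B_j = 0 for m >= 1. Odd-index Bernoulli numbers vanish for k >= 3.
Computing B_8 = -1/30, so 9 * B_8 = 9 * -1/30 = -3/10.

-3/10


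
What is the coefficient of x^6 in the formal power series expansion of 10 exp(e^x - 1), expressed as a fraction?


exp(e^x - 1) is the exponential generating function for the Bell numbers Bell_k: exp(e^x - 1) = sum_{k>=0} Bell_k x^k / k!.
So the coefficient of x^6 in 10 exp(e^x - 1) is 10 Bell_6 / 6!.
Computing: Bell_6 = 203 and 6! = 720, giving
10 * 203/720 = 203/72.

203/72


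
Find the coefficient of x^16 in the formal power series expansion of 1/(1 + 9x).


Write 1/(1 + c x) = 1/(1 - (-c) x) and apply the geometric-series identity
1/(1 - y) = sum_{k>=0} y^k to get 1/(1 + c x) = sum_{k>=0} (-c)^k x^k.
So the coefficient of x^k is (-c)^k = (-1)^k * c^k.
Here c = 9 and k = 16:
(-9)^16 = 1 * 1853020188851841 = 1853020188851841

1853020188851841


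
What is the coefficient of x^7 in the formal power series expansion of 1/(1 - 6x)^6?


The general identity 1/(1 - c x)^r = sum_{k>=0} c^k C(k + r - 1, r - 1) x^k follows by substituting y = c x into 1/(1 - y)^r = sum_{k>=0} C(k + r - 1, r - 1) y^k.
For c = 6, r = 6, k = 7:
6^7 * C(12, 5) = 279936 * 792 = 221709312.

221709312


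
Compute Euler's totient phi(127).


phi(n) counts integers in [1, n] coprime to n. Using the multiplicative formula phi(n) = n * prod_{p | n} (1 - 1/p):
127 = 127, so
phi(127) = 127 * (1 - 1/127) = 126.

126


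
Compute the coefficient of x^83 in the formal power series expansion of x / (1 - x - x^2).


Let f(x) = sum_{k>=0} a_k x^k. Multiplying f(x) * (1 - x - x^2) = x and matching coefficients gives a_0 = 0, a_1 = 1, and a_k = a_{k-1} + a_{k-2} for k >= 2. These are the Fibonacci numbers F_k.
Iterating from F_0 = 0, F_1 = 1:
F_0=0, F_1=1, F_2=1, F_3=2, F_4=3, F_5=5, F_6=8, F_7=13, F_8=21, F_9=34, ...
F_83 = 99194853094755497.

99194853094755497


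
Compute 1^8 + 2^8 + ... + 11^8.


This power sum has a closed form given by Faulhaber's formula
sum_{k=1}^{m} k^p = (1 / (p + 1)) * sum_{j=0}^{p} C(p + 1, j) B_j m^(p + 1 - j),
but for small m direct computation is fastest:
1 + 256 + 6561 + 65536 + 390625 + 1679616 + 5764801 + 16777216 + 43046721 + 100000000 + 214358881 = 382090214.

382090214


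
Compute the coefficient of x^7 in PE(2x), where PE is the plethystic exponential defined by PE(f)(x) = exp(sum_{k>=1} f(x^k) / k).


With f(x) = 2x, the exponent is sum_{k>=1} 2 x^k / k = 2 * (-ln(1 - x)). Exponentiating:
PE(2x) = exp(-2 ln(1 - x)) = 1/(1 - x)^2.
By the negative binomial expansion, [x^n] 1/(1 - x)^2 = C(n + 1, 1).
For n = 7: C(8, 1) = 8.

8


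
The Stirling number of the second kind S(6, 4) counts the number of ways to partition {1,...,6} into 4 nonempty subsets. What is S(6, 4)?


Using the explicit formula S(n,k) = (1/k!) sum_{j=0}^{k} (-1)^(k-j) C(k,j) j^n:
S(6, 4) = 65
Equivalently, S(n,k) is n! times the coefficient of x^n in the EGF (e^x - 1)^k / k!.

65


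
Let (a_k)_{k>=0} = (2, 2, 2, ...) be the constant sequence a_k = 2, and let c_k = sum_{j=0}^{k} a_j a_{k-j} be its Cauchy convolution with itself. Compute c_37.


Since a_j = 2 for all j >= 0, the convolution sum becomes
c_k = sum_{j=0}^{k} 2 * 2 = 4 * (k + 1).
Equivalently, the generating function of (a_k) is 2/(1 - x) and its square is 4/(1 - x)^2 = sum_{k>=0} 4(k + 1) x^k.
For k = 37: 4 * 38 = 152.

152


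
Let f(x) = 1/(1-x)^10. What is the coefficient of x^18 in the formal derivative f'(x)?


Differentiate: d/dx [ 1/(1-x)^r ] = r / (1-x)^(r+1).
Here r = 10, so f'(x) = 10 / (1-x)^11.
The expansion of 1/(1-x)^(r+1) has coefficient of x^n equal to C(n+r, r).
So the coefficient of x^18 in f'(x) is
10 * C(28, 10) = 10 * 13123110 = 131231100

131231100


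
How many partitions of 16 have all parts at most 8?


Using the generating function (1-x)^(-1)(1-x^2)^(-1)...(1-x^8)^(-1),
the coefficient of x^16 counts these restricted partitions.
Result = 186

186


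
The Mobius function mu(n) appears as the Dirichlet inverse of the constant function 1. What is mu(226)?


226 = 2 * 113 (all distinct primes).
mu(226) = (-1)^2 = 1

1


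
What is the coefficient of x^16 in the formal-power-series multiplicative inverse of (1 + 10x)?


The inverse is 1/(1 + 10x). Apply the geometric identity 1/(1 - y) = sum_{k>=0} y^k with y = -10x:
1/(1 + 10x) = sum_{k>=0} (-10)^k x^k.
So the coefficient of x^16 is (-10)^16 = 10000000000000000.

10000000000000000


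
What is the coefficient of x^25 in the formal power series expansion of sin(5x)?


The Maclaurin series is sin(t) = sum_{k>=0} (-1)^k t^(2k+1) / (2k+1)!, so substituting t = 5x, only odd powers of x are nonzero, with coefficient of x^(2k+1) equal to (-1)^k 5^(2k+1) / (2k+1)!.
Write 25 = 2*12 + 1, giving the coefficient (-1)^12 * 5^25 / 25! = 298023223876953125/15511210043330985984000000 = 19073486328125/992717442773183102976.

19073486328125/992717442773183102976


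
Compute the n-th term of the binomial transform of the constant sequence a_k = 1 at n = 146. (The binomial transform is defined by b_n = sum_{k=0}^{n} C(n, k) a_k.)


With a_k = 1 for all k, b_n = sum_{k=0}^{n} C(n, k) = 2^n by the binomial theorem.
For n = 146: 2^146 = 89202980794122492566142873090593446023921664.

89202980794122492566142873090593446023921664


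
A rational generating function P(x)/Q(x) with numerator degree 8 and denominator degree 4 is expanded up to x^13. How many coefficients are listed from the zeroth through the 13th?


Expanding up to x^13 gives the coefficients for x^0, x^1, ..., x^13.
That is 13 + 1 = 14 coefficients in total.

14


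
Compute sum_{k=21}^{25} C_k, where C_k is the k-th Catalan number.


C_21 through C_25: 24466267020, 91482563640, 343059613650, 1289904147324, 4861946401452
Sum = 24466267020 + 91482563640 + 343059613650 + 1289904147324 + 4861946401452
= 6610858993086

6610858993086


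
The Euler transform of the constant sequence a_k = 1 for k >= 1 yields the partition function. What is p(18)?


The Euler transform converts the sequence a_k = 1 into the number of integer partitions.
Using the recurrence or dynamic programming:
p(18) = 385

385


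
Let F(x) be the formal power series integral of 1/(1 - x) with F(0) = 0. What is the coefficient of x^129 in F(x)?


1/(1 - x) = sum_{k>=0} x^k. Integrating termwise and using F(0) = 0 gives
F(x) = sum_{k>=0} x^(k+1) / (k+1) = sum_{m>=1} x^m / m = -ln(1 - x).
So the coefficient of x^129 is 1/129 = 1/129.

1/129


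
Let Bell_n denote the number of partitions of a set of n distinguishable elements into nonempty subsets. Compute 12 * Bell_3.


Bell_3 can be computed from the Bell triangle or from Dobinski's identity Bell_n = (1/e) * sum_{k>=0} k^n / k!.
Computing Bell_3 = 5.
Then 12 * 5 = 60.

60


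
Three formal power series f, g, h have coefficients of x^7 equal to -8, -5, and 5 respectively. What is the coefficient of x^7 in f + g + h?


Series addition is componentwise:
-8 + -5 + 5
= -8

-8


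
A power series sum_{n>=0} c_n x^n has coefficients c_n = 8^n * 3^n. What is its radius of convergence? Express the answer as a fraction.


By the root test (Cauchy-Hadamard), the radius is R = 1 / limsup_n |c_n|^(1/n).
Here |c_n|^(1/n) = (8^n * 3^n)^(1/n) = 8 * 3 = 24 for all n.
So R = 1/24 = 1/24.

1/24


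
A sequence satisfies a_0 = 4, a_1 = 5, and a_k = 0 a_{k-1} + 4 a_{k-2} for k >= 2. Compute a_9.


The characteristic equation is t^2 - 0 t - 4 = 0, with roots r_1 = 2 and r_2 = -2 (so c_1 = r_1 + r_2, c_2 = -r_1 r_2 as required).
One can use the closed form a_n = A r_1^n + B r_2^n, but direct iteration is more reliable:
a_0 = 4, a_1 = 5, a_2 = 16, a_3 = 20, a_4 = 64, a_5 = 80, a_6 = 256, a_7 = 320, a_8 = 1024, a_9 = 1280.
So a_9 = 1280.

1280


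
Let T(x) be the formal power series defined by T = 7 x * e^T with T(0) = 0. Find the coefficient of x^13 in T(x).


Apply the Lagrange inversion formula: if T = 7 x * phi(T) with phi(t) = e^t, then
[x^n] T = 7^n * (1/n) [t^(n-1)] phi(t)^n = 7^n * (1/n) [t^(n-1)] e^(n t) = 7^n * (1/n) * n^(n-1) / (n-1)! = 7^n * n^(n-1) / n!.
When c = 1 this is the Cayley count of rooted labeled trees on n vertices, divided by n!.
For n = 13: 7^13 * 13^12 / 13! = 96889010407 * 23298085122481/6227020800 = 24805806724123444820437/68428800.

24805806724123444820437/68428800


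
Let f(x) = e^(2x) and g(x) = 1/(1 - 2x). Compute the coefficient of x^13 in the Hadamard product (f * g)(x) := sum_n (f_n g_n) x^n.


Expanding: f_k = 2^k/k! (from e^(2x)) and g_k = 2^k (from 1/(1 - 2x)). So the Hadamard coefficient (f * g)_k = 2^k 2^k / k! = (4)^k / k!.
For k = 13: 4^13/13! = 67108864/6227020800 = 65536/6081075.

65536/6081075


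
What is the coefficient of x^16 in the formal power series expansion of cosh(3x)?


The Maclaurin series is cosh(t) = sum_{m>=0} t^(2m) / (2m)!, so substituting t = 3x, only even powers of x are nonzero, with coefficient of x^(2m) equal to 3^(2m) / (2m)!.
For x^16 the coefficient is 3^16/16! = 43046721/20922789888000 = 59049/28700672000.

59049/28700672000


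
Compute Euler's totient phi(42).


phi(n) counts integers in [1, n] coprime to n. Using the multiplicative formula phi(n) = n * prod_{p | n} (1 - 1/p):
42 = 2 * 3 * 7, so
phi(42) = 42 * (1 - 1/2) * (1 - 1/3) * (1 - 1/7) = 12.

12


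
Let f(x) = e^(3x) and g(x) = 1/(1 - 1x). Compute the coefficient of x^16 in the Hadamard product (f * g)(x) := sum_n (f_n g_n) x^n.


Expanding: f_k = 3^k/k! (from e^(3x)) and g_k = 1^k (from 1/(1 - 1x)). So the Hadamard coefficient (f * g)_k = 3^k 1^k / k! = (3)^k / k!.
For k = 16: 3^16/16! = 43046721/20922789888000 = 59049/28700672000.

59049/28700672000


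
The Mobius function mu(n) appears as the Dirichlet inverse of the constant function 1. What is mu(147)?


147 has a squared prime factor, so mu(147) = 0.
Factorization reveals a repeated prime.

0


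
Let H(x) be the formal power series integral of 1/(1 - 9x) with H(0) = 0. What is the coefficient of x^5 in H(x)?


1/(1 - 9x) = sum_{k>=0} 9^k x^k. Integrating termwise with H(0) = 0:
H(x) = sum_{k>=0} 9^k x^(k+1) / (k+1) = sum_{m>=1} 9^(m-1) x^m / m.
For m = 5: 9^4/5 = 6561/5 = 6561/5.

6561/5


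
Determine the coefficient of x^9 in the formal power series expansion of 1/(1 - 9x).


The geometric series identity gives 1/(1 - c x) = sum_{k>=0} c^k x^k, so the coefficient of x^k is c^k.
Here c = 9 and k = 9.
Computing: 9^9 = 387420489

387420489


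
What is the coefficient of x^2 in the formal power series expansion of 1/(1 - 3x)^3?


The general identity 1/(1 - c x)^r = sum_{k>=0} c^k C(k + r - 1, r - 1) x^k follows by substituting y = c x into 1/(1 - y)^r = sum_{k>=0} C(k + r - 1, r - 1) y^k.
For c = 3, r = 3, k = 2:
3^2 * C(4, 2) = 9 * 6 = 54.

54


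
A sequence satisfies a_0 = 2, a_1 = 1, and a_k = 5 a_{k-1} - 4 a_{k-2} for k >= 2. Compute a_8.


The characteristic equation is t^2 - 5 t + 4 = 0, with roots r_1 = 4 and r_2 = 1 (so c_1 = r_1 + r_2, c_2 = -r_1 r_2 as required).
One can use the closed form a_n = A r_1^n + B r_2^n, but direct iteration is more reliable:
a_0 = 2, a_1 = 1, a_2 = -3, a_3 = -19, a_4 = -83, a_5 = -339, a_6 = -1363, a_7 = -5459, a_8 = -21843.
So a_8 = -21843.

-21843


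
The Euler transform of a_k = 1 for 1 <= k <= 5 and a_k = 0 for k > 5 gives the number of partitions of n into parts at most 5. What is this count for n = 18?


Partitions of 18 into parts at most 5:
Using generating function (1-x)^(-1)(1-x^2)^(-1)...(1-x^5)^(-1),
the coefficient of x^18 = 141

141


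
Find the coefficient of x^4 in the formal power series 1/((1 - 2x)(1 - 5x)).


By partial fractions or Cauchy convolution:
The coefficient equals sum_{k=0}^{4} 2^k * 5^(4-k).
= 1031

1031


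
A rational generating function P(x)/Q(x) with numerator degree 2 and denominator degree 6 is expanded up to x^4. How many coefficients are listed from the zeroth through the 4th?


Expanding up to x^4 gives the coefficients for x^0, x^1, ..., x^4.
That is 4 + 1 = 5 coefficients in total.

5


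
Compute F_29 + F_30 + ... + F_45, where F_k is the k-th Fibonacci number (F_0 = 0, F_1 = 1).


Use the identity sum_{k=0}^{N} F_k = F_{N+2} - 1 (which follows from F_{k+2} - F_{k+1} = F_k). Then
sum_{k=29}^{45} F_k = (F_{47} - 1) - (F_{30} - 1) = F_{47} - F_{30}.
Computing: F_{47} = 2971215073, F_{30} = 832040, so
Sum = 2971215073 - 832040 = 2970383033.

2970383033


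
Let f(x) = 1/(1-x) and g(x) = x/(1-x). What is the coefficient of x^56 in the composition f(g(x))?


First simplify the composition: f(g(x)) = 1/(1 - x/(1-x)) = (1-x)/((1-x) - x) = (1-x)/(1-2x).
Now extract the coefficient. Write (1-x)/(1-2x) = 1/(1-2x) - x/(1-2x).
The coefficient of x^n in 1/(1-2x) is 2^n, and in x/(1-2x) is 2^(n-1) (for n >= 1).
So the coefficient of x^56 is 2^56 - 2^55 = 72057594037927936 - 36028797018963968 = 36028797018963968.

36028797018963968


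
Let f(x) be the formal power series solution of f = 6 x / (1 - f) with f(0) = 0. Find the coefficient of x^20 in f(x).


Apply Lagrange inversion: f = 6 x * phi(f) with phi(t) = 1/(1 - t), so
[x^n] f = 6^n * (1/n) [t^(n-1)] phi(t)^n = 6^n * (1/n) [t^(n-1)] (1 - t)^(-n) = 6^n * (1/n) C(2n - 2, n - 1) = 6^n * C_{n-1}.
For n = 20: C_19 = C(38, 19) / 20 = 35345263800/20 = 1767263190.
With the 6^20 = 3656158440062976 factor, the coefficient is 3656158440062976 * 1767263190 = 6461394227931118766653440.

6461394227931118766653440


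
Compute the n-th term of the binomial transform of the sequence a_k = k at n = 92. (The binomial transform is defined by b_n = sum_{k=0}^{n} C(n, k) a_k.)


With a_k = k, b_n = sum_{k=0}^{n} C(n, k) k. Using k * C(n, k) = n * C(n-1, k-1) gives b_n = n * sum_{k>=1} C(n-1, k-1) = n * 2^(n-1).
For n = 92: 92 * 2^91 = 92 * 2475880078570760549798248448 = 227780967228509970581438857216.

227780967228509970581438857216


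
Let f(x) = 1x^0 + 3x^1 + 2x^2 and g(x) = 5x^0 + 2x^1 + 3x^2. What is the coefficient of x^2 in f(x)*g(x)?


Cauchy product at x^2:
1*3 + 3*2 + 2*5
= 19

19


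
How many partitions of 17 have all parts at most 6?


Using the generating function (1-x)^(-1)(1-x^2)^(-1)...(1-x^6)^(-1),
the coefficient of x^17 counts these restricted partitions.
Result = 163

163


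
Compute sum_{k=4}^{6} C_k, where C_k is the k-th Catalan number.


C_4 through C_6: 14, 42, 132
Sum = 14 + 42 + 132
= 188

188


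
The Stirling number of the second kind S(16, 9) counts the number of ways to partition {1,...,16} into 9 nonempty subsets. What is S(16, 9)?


Using the explicit formula S(n,k) = (1/k!) sum_{j=0}^{k} (-1)^(k-j) C(k,j) j^n:
S(16, 9) = 820784250
Equivalently, S(n,k) is n! times the coefficient of x^n in the EGF (e^x - 1)^k / k!.

820784250


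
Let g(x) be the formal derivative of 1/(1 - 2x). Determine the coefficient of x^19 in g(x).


Differentiate termwise: d/dx sum_{k>=0} 2^k x^k = sum_{k>=1} k 2^k x^(k-1) = sum_{j>=0} (j+1) 2^(j+1) x^j.
Equivalently, d/dx [1/(1 - 2x)] = 2/(1 - 2x)^2.
For j = 19: 20 * 2^20 = 20 * 1048576 = 20971520.

20971520


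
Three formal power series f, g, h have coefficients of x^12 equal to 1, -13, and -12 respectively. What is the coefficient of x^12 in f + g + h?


Series addition is componentwise:
1 + -13 + -12
= -24

-24


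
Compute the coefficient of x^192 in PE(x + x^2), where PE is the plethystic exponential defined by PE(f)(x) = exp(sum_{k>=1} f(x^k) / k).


With f(x) = x + x^2, the exponent is sum_{k>=1} (x^k + x^(2k)) / k = -ln(1 - x) - ln(1 - x^2). Exponentiating:
PE(x + x^2) = 1 / ((1 - x)(1 - x^2)).
This is the generating function for partitions of n into parts of size 1 or 2. The number of 2's can be any j in 0..96, and the rest are 1's, so
[x^192] = floor(192/2) + 1 = 97.

97


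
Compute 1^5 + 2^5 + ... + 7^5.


This power sum has a closed form given by Faulhaber's formula
sum_{k=1}^{m} k^p = (1 / (p + 1)) * sum_{j=0}^{p} C(p + 1, j) B_j m^(p + 1 - j),
but for small m direct computation is fastest:
1 + 32 + 243 + 1024 + 3125 + 7776 + 16807 = 29008.

29008


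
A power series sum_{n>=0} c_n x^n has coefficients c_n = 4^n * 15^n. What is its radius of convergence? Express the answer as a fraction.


By the root test (Cauchy-Hadamard), the radius is R = 1 / limsup_n |c_n|^(1/n).
Here |c_n|^(1/n) = (4^n * 15^n)^(1/n) = 4 * 15 = 60 for all n.
So R = 1/60 = 1/60.

1/60


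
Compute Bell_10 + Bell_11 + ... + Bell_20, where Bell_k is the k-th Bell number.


Recall Bell_k counts set partitions of a k-set (with Bell_0 = 1 by convention).
Bell_10 through Bell_20: 115975, 678570, 4213597, 27644437, 190899322, 1382958545, 10480142147, 82864869804, 682076806159, 5832742205057, 51724158235372
Sum = 115975 + 678570 + 4213597 + 27644437 + 190899322 + 1382958545 + 10480142147 + 82864869804 + 682076806159 + 5832742205057 + 51724158235372 = 58333928768985.

58333928768985


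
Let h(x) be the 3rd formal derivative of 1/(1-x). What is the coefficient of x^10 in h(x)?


Differentiating 3 times: d^3/dx^3 [1/(1-x)] = 3!/(1-x)^4.
The expansion 1/(1-x)^4 = sum_{k>=0} C(k+3, 3) x^k, so the coefficient of x^n in 3!/(1-x)^4 is 3! * C(n+3, 3).
For n = 10: 6 * C(13, 3) = 6 * 286 = 1716

1716


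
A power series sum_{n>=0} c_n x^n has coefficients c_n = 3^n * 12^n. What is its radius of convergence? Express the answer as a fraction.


By the root test (Cauchy-Hadamard), the radius is R = 1 / limsup_n |c_n|^(1/n).
Here |c_n|^(1/n) = (3^n * 12^n)^(1/n) = 3 * 12 = 36 for all n.
So R = 1/36 = 1/36.

1/36


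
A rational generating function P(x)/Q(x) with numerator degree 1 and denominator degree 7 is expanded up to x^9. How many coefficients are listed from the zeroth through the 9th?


Expanding up to x^9 gives the coefficients for x^0, x^1, ..., x^9.
That is 9 + 1 = 10 coefficients in total.

10


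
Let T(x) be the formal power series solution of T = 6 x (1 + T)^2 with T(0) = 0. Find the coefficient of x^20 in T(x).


Apply the Lagrange inversion formula: if T = 6 x * phi(T) with phi(t) = (1 + t)^2, then [x^n] T = 6^n * (1/n) [t^(n-1)] phi(t)^n = 6^n * (1/n) [t^(n-1)] (1 + t)^(2n) = 6^n * (1/n) C(2n, n-1).
Using the identity C(2n, n-1) = C(2n, n) * n / (n+1), the unscaled factor equals C(2n, n) / (n+1) = C_n, the n-th Catalan number.
For n = 20: C_20 = C(40, 20) / 21 = 137846528820/21 = 6564120420.
With the 6^20 = 3656158440062976 factor, the coefficient is 3656158440062976 * 6564120420 = 23999464275172726847569920.

23999464275172726847569920


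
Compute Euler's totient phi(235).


phi(n) counts integers in [1, n] coprime to n. Using the multiplicative formula phi(n) = n * prod_{p | n} (1 - 1/p):
235 = 5 * 47, so
phi(235) = 235 * (1 - 1/5) * (1 - 1/47) = 184.

184


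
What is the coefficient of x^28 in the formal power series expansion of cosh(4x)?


The Maclaurin series is cosh(t) = sum_{m>=0} t^(2m) / (2m)!, so substituting t = 4x, only even powers of x are nonzero, with coefficient of x^(2m) equal to 4^(2m) / (2m)!.
For x^28 the coefficient is 4^28/28! = 72057594037927936/304888344611713860501504000000 = 2147483648/9086380738369043484375.

2147483648/9086380738369043484375


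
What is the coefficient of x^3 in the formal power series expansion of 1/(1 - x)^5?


The expansion 1/(1 - x)^r = sum_{k>=0} C(k + r - 1, r - 1) x^k follows from the multiset / negative-binomial theorem (or from repeated differentiation of the geometric series).
For r = 5 and k = 3:
C(7, 4) = 5040 / (24 * 6) = 35.

35


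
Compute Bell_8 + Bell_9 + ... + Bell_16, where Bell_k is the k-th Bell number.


Recall Bell_k counts set partitions of a k-set (with Bell_0 = 1 by convention).
Bell_8 through Bell_16: 4140, 21147, 115975, 678570, 4213597, 27644437, 190899322, 1382958545, 10480142147
Sum = 4140 + 21147 + 115975 + 678570 + 4213597 + 27644437 + 190899322 + 1382958545 + 10480142147 = 12086677880.

12086677880


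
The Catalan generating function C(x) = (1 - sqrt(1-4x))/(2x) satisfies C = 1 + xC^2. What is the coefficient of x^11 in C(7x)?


Substituting x -> 7x scales the n-th coefficient by 7^n, so [x^11] C(7x) = 7^11 * C_11.
C_11 = C(2*11, 11)/(12) = 705432/12 = 58786.
So 7^11 * 58786 = 1977326743 * 58786 = 116239129913998.

116239129913998


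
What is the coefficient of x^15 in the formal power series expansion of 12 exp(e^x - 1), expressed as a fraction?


exp(e^x - 1) is the exponential generating function for the Bell numbers Bell_k: exp(e^x - 1) = sum_{k>=0} Bell_k x^k / k!.
So the coefficient of x^15 in 12 exp(e^x - 1) is 12 Bell_15 / 15!.
Computing: Bell_15 = 1382958545 and 15! = 1307674368000, giving
12 * 1382958545/1307674368000 = 276591709/21794572800.

276591709/21794572800


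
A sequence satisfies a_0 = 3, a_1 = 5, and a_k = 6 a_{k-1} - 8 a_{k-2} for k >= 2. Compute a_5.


The characteristic equation is t^2 - 6 t + 8 = 0, with roots r_1 = 4 and r_2 = 2 (so c_1 = r_1 + r_2, c_2 = -r_1 r_2 as required).
One can use the closed form a_n = A r_1^n + B r_2^n, but direct iteration is more reliable:
a_0 = 3, a_1 = 5, a_2 = 6, a_3 = -4, a_4 = -72, a_5 = -400.
So a_5 = -400.

-400


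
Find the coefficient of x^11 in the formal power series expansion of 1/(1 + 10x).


Write 1/(1 + c x) = 1/(1 - (-c) x) and apply the geometric-series identity
1/(1 - y) = sum_{k>=0} y^k to get 1/(1 + c x) = sum_{k>=0} (-c)^k x^k.
So the coefficient of x^k is (-c)^k = (-1)^k * c^k.
Here c = 10 and k = 11:
(-10)^11 = -1 * 100000000000 = -100000000000

-100000000000


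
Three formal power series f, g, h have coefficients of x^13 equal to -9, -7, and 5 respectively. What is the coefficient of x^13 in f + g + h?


Series addition is componentwise:
-9 + -7 + 5
= -11

-11


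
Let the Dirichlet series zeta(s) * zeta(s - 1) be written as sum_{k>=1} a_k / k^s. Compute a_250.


Convolution gives a_k = sum_{d | k} d * 1 = sum_{d | k} d = sigma(k), the sum of positive divisors of k.
For k = 250, the divisors are 1, 2, 5, 10, 25, 50, 125, 250, so
sigma(250) = 1 + 2 + 5 + 10 + 25 + 50 + 125 + 250 = 468.

468


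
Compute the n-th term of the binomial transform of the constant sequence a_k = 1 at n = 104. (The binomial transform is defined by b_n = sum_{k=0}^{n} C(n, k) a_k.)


With a_k = 1 for all k, b_n = sum_{k=0}^{n} C(n, k) = 2^n by the binomial theorem.
For n = 104: 2^104 = 20282409603651670423947251286016.

20282409603651670423947251286016


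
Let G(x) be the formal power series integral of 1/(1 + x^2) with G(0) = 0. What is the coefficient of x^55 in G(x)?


1/(1 + x^2) = sum_{j>=0} (-1)^j x^(2j). Integrating termwise with G(0) = 0:
G(x) = sum_{j>=0} (-1)^j x^(2j+1) / (2j+1) = arctan(x).
Only odd powers are nonzero. For x^55 write 55 = 2*27 + 1, giving
(-1)^27 / 55 = -1/55 = -1/55.

-1/55


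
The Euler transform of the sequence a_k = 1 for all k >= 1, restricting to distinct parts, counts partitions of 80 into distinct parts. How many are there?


Partitions of 80 into distinct parts can be computed via generating function.
Product (1+x)(1+x^2)(1+x^3)...
The coefficient of x^80 = 77312

77312


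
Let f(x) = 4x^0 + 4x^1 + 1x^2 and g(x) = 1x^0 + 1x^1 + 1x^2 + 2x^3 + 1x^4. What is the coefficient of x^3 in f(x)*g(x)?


Cauchy product at x^3:
4*2 + 4*1 + 1*1
= 13

13


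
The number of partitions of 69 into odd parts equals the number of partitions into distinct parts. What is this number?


Computing partitions of 69 into odd parts (1, 3, 5, ...):
Using the generating function prod_{k>=0} 1/(1-x^(2k+1)),
the count is 27130

27130


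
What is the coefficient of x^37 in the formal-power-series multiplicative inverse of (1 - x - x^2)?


Let the inverse be f(x) = sum_{k>=0} a_k x^k. From f(x) * (1 - x - x^2) = 1 and matching coefficients:
 x^0: a_0 = 1.
 x^1: a_1 - a_0 = 0, so a_1 = 1.
 x^k (k >= 2): a_k - a_{k-1} - a_{k-2} = 0, i.e. a_k = a_{k-1} + a_{k-2}.
This is the Fibonacci-type recurrence shifted so that a_0 = a_1 = 1.
Iterating: a_0=1, a_1=1, a_2=2, a_3=3, a_4=5, a_5=8, a_6=13, a_7=21, a_8=34, a_9=55, ...
a_37 = 39088169.

39088169


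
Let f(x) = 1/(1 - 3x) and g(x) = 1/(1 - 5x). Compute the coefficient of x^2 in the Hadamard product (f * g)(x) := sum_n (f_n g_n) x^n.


f has coefficients f_k = 3^k and g has coefficients g_k = 5^k, so the Hadamard product has coefficient (f*g)_k = 3^k * 5^k = 15^k.
For k = 2: 15^2 = 225.

225


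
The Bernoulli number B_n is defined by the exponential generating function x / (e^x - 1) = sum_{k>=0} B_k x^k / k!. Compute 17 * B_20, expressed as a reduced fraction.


Bernoulli numbers can also be computed recursively via B_0 = 1 and sum_{j=0}^{m} C(m+1, j) B_j = 0 for m >= 1. Odd-index Bernoulli numbers vanish for k >= 3.
Computing B_20 = -174611/330, so 17 * B_20 = 17 * -174611/330 = -2968387/330.

-2968387/330


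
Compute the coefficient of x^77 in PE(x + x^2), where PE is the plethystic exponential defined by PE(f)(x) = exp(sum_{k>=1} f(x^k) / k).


With f(x) = x + x^2, the exponent is sum_{k>=1} (x^k + x^(2k)) / k = -ln(1 - x) - ln(1 - x^2). Exponentiating:
PE(x + x^2) = 1 / ((1 - x)(1 - x^2)).
This is the generating function for partitions of n into parts of size 1 or 2. The number of 2's can be any j in 0..38, and the rest are 1's, so
[x^77] = floor(77/2) + 1 = 39.

39


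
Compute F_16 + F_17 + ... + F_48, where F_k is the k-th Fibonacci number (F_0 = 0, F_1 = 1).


Use the identity sum_{k=0}^{N} F_k = F_{N+2} - 1 (which follows from F_{k+2} - F_{k+1} = F_k). Then
sum_{k=16}^{48} F_k = (F_{50} - 1) - (F_{17} - 1) = F_{50} - F_{17}.
Computing: F_{50} = 12586269025, F_{17} = 1597, so
Sum = 12586269025 - 1597 = 12586267428.

12586267428
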